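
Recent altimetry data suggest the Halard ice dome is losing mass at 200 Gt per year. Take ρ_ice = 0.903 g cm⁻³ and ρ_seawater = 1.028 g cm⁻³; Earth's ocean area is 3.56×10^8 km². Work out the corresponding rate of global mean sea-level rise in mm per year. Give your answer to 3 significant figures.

≈ 0.546 mm/yr

ρ_w = 1.028 g cm⁻³ = 1028 kg m⁻³. Annual water volume added = 200 Gt / ρ_w = 2.000×10^14 kg / 1028 kg m⁻³ = 1.946×10^11 m³.
Δh per year = 1.946×10^11 / 3.56×10^14 = 5.46×10^-4 m = 0.546 mm.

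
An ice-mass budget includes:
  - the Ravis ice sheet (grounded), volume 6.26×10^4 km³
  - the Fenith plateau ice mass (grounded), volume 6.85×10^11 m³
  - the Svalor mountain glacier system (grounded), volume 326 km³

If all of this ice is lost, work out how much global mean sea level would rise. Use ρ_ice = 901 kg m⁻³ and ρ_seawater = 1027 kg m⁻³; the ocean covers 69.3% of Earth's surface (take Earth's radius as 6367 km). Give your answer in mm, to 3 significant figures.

≈ 158 mm

Ravis: 6.26×10^4 km³ × (901/1027) = 5.492×10^4 km³ of water.
Fenith: 6.85×10^11 m³ × (901/1027) = 6.010×10^11 m³ of water.
Svalor: 326 km³ × (901/1027) = 286.0 km³ of water.
Total added water ≈ 5.581×10^13 m³ over 3.53×10^14 m² → Δh = 0.158 m = 158 mm.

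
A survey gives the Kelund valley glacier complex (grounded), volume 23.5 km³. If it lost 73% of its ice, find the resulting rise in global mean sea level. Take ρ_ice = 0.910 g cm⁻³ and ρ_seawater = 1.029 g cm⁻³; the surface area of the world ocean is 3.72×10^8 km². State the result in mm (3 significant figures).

≈ 0.0408 mm

Kelund: 0.73 × 23.5 km³ × (910/1029) = 15.17 km³ of water.
Spread over 3.72×10^14 m² of ocean, Δh = 1.517×10^10 / 3.72×10^14 = 4.08×10^-5 m = 0.0408 mm.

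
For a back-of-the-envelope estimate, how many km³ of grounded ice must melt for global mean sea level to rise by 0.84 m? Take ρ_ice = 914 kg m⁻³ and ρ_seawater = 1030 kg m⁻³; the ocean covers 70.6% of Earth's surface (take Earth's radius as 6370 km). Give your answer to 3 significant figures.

≈ 3.41×10^5 km³

Required water volume = Δh × A = 0.84 m × 3.60×10^14 m² = 3.024×10^14 m³ = 3.024×10^5 km³.
Ice volume = water volume × ρ_w/ρ_ice = 3.024×10^5 × 1030/914 = 3.41×10^5 km³.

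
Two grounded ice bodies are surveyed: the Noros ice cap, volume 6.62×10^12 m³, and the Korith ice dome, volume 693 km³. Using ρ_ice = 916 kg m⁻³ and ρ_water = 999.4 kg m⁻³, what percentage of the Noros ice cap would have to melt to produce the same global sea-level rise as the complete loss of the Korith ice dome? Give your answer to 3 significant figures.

≈ 10.5 %

Equal sea-level rise means equal mass of meltwater, i.e. equal mass of ice lost.
Ice mass of Korith: 6.348×10^14 kg; ice mass of Noros: 6.064×10^15 kg.
Fraction required = 6.348×10^14 / 6.064×10^15 = 0.105 → 10.5 %.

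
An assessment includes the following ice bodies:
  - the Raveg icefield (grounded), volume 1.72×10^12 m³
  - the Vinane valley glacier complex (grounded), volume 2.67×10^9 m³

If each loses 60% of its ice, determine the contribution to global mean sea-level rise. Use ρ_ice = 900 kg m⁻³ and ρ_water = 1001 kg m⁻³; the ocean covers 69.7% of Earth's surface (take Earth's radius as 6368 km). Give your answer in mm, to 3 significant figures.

Raveg: 0.6 × 1.72×10^12 m³ × (900/1001) = 9.279×10^11 m³ of water.
Vinane: 0.6 × 2.67×10^9 m³ × (900/1001) = 1.440×10^9 m³ of water.
Total added water ≈ 9.293×10^11 m³ over 3.55×10^14 m² → Δh = 2.62×10^-3 m = 2.62 mm.

≈ 2.62 mm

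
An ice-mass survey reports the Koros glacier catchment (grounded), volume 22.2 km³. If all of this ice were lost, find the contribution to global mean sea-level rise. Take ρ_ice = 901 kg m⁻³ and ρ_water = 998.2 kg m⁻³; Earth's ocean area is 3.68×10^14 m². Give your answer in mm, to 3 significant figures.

Koros: 22.2 km³ × (901/998.2) = 20.04 km³ of water.
Spread over 3.68×10^14 m² of ocean, Δh = 2.004×10^10 / 3.68×10^14 = 5.45×10^-5 m = 0.0545 mm.

≈ 0.0545 mm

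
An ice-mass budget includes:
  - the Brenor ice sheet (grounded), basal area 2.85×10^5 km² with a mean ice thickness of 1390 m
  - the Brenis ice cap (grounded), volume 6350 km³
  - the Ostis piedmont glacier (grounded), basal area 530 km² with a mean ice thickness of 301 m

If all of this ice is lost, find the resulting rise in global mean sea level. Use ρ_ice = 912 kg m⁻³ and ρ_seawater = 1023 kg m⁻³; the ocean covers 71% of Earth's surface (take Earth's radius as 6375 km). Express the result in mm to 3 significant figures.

Brenor: ice volume = 2.85×10^5 km² × 1390 m = 3.962×10^5 km³; 3.962×10^5 × (912/1023) = 3.532×10^5 km³ of water.
Brenis: 6350 km³ × (912/1023) = 5661 km³ of water.
Ostis: ice volume = 530 km² × 301 m = 159.5 km³; 159.5 × (912/1023) = 142.2 km³ of water.
Total added water ≈ 3.590×10^14 m³ over 3.63×10^14 m² → Δh = 0.990 m = 990 mm.

≈ 990 mm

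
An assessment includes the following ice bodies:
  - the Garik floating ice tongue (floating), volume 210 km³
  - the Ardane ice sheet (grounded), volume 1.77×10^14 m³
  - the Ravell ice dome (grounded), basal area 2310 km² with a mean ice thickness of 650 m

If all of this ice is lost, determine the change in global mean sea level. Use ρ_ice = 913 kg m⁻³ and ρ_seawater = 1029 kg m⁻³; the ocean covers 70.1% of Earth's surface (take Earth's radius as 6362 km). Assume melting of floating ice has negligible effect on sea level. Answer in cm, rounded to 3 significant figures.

The Garik floating ice tongue is floating and already displaces its own weight of water, so its melt adds essentially nothing to sea level.
Ardane: 1.77×10^14 m³ × (913/1029) = 1.570×10^14 m³ of water.
Ravell: ice volume = 2310 km² × 650 m = 1502 km³; 1502 × (913/1029) = 1332 km³ of water.
Total added water ≈ 1.584×10^14 m³ over 3.57×10^14 m² → Δh = 0.444 m = 44.4 cm.

≈ 44.4 cm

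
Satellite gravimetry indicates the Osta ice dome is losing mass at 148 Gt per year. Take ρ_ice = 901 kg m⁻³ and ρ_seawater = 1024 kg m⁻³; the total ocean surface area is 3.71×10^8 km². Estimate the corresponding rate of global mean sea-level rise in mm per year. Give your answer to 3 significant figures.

ρ_w = 1024 kg m⁻³. Annual water volume added = 148 Gt / ρ_w = 1.480×10^14 kg / 1024 kg m⁻³ = 1.445×10^11 m³.
Δh per year = 1.445×10^11 / 3.71×10^14 = 3.90×10^-4 m = 0.390 mm.

≈ 0.390 mm/yr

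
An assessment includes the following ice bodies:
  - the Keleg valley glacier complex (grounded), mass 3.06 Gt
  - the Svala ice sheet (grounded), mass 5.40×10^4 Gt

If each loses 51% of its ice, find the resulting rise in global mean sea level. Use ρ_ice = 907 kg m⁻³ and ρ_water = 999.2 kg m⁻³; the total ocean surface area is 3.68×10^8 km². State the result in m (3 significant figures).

≈ 0.0749 m

Keleg: 0.51 × 3.06 Gt = 1.561×10^12 kg; dividing by ρ_w = 999.2 kg m⁻³ gives 1.562×10^9 m³ of water.
Svala: 0.51 × 5.40×10^4 Gt = 2.754×10^16 kg; dividing by ρ_w = 999.2 kg m⁻³ gives 2.756×10^13 m³ of water.
Total added water ≈ 2.756×10^13 m³ over 3.68×10^14 m² → Δh = 0.0749 m.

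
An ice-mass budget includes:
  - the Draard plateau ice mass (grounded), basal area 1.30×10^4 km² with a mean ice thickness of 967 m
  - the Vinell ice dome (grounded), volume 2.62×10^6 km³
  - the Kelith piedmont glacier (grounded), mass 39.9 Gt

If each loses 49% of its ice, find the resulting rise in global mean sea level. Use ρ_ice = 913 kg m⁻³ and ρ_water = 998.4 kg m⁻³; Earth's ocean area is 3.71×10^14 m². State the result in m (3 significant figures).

Draard: ice volume = 1.30×10^4 km² × 967 m = 1.257×10^4 km³; 0.49 × 1.257×10^4 × (913/998.4) = 5633 km³ of water.
Vinell: 0.49 × 2.62×10^6 km³ × (913/998.4) = 1.174×10^6 km³ of water.
Kelith: 0.49 × 39.9 Gt = 1.955×10^13 kg; dividing by ρ_w = 998.4 kg m⁻³ gives 1.958×10^10 m³ of water.
Total added water ≈ 1.180×10^15 m³ over 3.71×10^14 m² → Δh = 3.18 m.

≈ 3.18 m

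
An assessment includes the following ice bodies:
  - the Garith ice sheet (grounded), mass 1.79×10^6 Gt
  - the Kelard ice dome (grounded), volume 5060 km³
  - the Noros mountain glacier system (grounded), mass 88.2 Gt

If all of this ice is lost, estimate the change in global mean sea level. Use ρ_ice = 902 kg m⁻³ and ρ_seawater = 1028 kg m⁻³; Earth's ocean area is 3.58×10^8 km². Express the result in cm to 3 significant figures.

Garith: 1.79×10^6 Gt = 1.790×10^18 kg; dividing by ρ_w = 1028 kg m⁻³ gives 1.741×10^15 m³ of water.
Kelard: 5060 km³ × (902/1028) = 4440 km³ of water.
Noros: 88.2 Gt = 8.820×10^13 kg; dividing by ρ_w = 1028 kg m⁻³ gives 8.580×10^10 m³ of water.
Total added water ≈ 1.746×10^15 m³ over 3.58×10^14 m² → Δh = 4.88 m = 488 cm.

≈ 488 cm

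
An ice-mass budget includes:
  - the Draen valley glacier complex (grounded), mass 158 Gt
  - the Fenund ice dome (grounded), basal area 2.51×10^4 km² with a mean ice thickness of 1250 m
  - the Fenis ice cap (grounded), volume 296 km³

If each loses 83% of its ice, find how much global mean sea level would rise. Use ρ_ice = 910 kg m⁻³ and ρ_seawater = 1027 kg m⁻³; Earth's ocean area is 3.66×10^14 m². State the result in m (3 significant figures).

Draen: 0.83 × 158 Gt = 1.311×10^14 kg; dividing by ρ_w = 1027 kg m⁻³ gives 1.277×10^11 m³ of water.
Fenund: ice volume = 2.51×10^4 km² × 1250 m = 3.137×10^4 km³; 0.83 × 3.137×10^4 × (910/1027) = 2.307×10^4 km³ of water.
Fenis: 0.83 × 296 km³ × (910/1027) = 217.7 km³ of water.
Total added water ≈ 2.342×10^13 m³ over 3.66×10^14 m² → Δh = 0.0640 m.

≈ 0.0640 m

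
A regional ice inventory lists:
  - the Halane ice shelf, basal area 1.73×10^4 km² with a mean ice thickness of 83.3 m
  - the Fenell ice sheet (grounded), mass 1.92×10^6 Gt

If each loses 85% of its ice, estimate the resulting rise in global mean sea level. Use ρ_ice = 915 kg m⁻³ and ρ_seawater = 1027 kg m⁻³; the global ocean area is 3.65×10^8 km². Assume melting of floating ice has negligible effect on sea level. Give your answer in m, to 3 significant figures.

≈ 4.35 m

The Halane ice shelf is floating and already displaces its own weight of water, so its melt adds essentially nothing to sea level.
Fenell: 0.85 × 1.92×10^6 Gt = 1.632×10^18 kg; dividing by ρ_w = 1027 kg m⁻³ gives 1.589×10^15 m³ of water.
Total added water ≈ 1.589×10^15 m³ over 3.65×10^14 m² → Δh = 4.35 m.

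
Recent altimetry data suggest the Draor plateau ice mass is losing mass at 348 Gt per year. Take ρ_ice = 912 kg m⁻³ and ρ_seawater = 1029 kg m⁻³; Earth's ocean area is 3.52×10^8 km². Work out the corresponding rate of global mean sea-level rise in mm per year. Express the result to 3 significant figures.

ρ_w = 1029 kg m⁻³. Annual water volume added = 348 Gt / ρ_w = 3.480×10^14 kg / 1029 kg m⁻³ = 3.382×10^11 m³.
Δh per year = 3.382×10^11 / 3.52×10^14 = 9.61×10^-4 m = 0.961 mm.

≈ 0.961 mm/yr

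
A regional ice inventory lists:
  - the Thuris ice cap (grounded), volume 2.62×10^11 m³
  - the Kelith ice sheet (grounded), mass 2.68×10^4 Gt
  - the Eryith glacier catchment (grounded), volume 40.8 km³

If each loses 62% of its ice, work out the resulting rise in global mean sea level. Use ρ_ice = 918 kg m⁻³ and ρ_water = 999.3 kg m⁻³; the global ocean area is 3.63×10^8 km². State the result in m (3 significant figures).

≈ 0.0463 m

Thuris: 0.62 × 2.62×10^11 m³ × (918/999.3) = 1.492×10^11 m³ of water.
Kelith: 0.62 × 2.68×10^4 Gt = 1.662×10^16 kg; dividing by ρ_w = 999.3 kg m⁻³ gives 1.663×10^13 m³ of water.
Eryith: 0.62 × 40.8 km³ × (918/999.3) = 23.24 km³ of water.
Total added water ≈ 1.680×10^13 m³ over 3.63×10^14 m² → Δh = 0.0463 m.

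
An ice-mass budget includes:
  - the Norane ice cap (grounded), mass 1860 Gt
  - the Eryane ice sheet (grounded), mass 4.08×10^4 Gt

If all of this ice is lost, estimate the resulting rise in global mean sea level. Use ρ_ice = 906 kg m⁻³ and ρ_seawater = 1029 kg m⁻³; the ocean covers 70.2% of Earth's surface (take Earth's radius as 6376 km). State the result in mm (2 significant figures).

≈ 120 mm

Norane: 1860 Gt = 1.860×10^15 kg; dividing by ρ_w = 1029 kg m⁻³ gives 1.808×10^12 m³ of water.
Eryane: 4.08×10^4 Gt = 4.080×10^16 kg; dividing by ρ_w = 1029 kg m⁻³ gives 3.965×10^13 m³ of water.
Total added water ≈ 4.146×10^13 m³ over 3.59×10^14 m² → Δh = 0.116 m = 120 mm.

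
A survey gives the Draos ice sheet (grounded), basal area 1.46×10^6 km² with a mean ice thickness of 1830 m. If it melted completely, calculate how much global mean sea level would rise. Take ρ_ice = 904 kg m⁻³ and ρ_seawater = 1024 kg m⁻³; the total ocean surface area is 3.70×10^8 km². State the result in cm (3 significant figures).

Draos: ice volume = 1.46×10^6 km² × 1830 m = 2.672×10^6 km³; 2.672×10^6 × (904/1024) = 2.359×10^6 km³ of water.
Spread over 3.70×10^14 m² of ocean, Δh = 2.359×10^15 / 3.70×10^14 = 6.37 m = 637 cm.

≈ 637 cm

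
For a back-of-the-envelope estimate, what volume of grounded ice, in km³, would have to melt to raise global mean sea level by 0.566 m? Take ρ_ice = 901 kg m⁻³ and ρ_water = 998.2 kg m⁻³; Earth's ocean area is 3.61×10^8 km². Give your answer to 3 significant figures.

Required water volume = Δh × A = 0.566 m × 3.61×10^14 m² = 2.043×10^14 m³ = 2.043×10^5 km³.
Ice volume = water volume × ρ_w/ρ_ice = 2.043×10^5 × 998.2/901 = 2.26×10^5 km³.

≈ 2.26×10^5 km³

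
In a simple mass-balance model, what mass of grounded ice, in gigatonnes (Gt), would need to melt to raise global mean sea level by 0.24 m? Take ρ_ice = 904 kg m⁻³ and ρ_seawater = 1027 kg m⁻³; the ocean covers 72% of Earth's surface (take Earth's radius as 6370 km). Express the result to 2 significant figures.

Required water volume = Δh × A = 0.24 m × 3.67×10^14 m² = 8.811×10^13 m³.
ρ_w = 1027 kg m⁻³, so the mass of water = 8.811×10^13 m³ × 1027 kg m⁻³ = 9.049×10^16 kg = 9.0×10^4 Gt (and the same mass of ice, by conservation).

≈ 9.0×10^4 Gt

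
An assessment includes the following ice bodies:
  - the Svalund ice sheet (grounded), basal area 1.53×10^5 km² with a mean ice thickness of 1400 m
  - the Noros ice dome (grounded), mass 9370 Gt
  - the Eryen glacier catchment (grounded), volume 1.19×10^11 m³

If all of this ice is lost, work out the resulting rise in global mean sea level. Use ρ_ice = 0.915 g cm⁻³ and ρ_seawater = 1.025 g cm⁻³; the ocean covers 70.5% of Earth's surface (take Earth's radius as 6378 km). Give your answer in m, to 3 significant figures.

Svalund: ice volume = 1.53×10^5 km² × 1400 m = 2.142×10^5 km³; 2.142×10^5 × (915/1025) = 1.912×10^5 km³ of water.
Noros: 9370 Gt = 9.370×10^15 kg; dividing by ρ_w = 1.025 g cm⁻³ = 1025 kg m⁻³ gives 9.141×10^12 m³ of water.
Eryen: 1.19×10^11 m³ × (915/1025) = 1.062×10^11 m³ of water.
Total added water ≈ 2.005×10^14 m³ over 3.60×10^14 m² → Δh = 0.556 m.

≈ 0.556 m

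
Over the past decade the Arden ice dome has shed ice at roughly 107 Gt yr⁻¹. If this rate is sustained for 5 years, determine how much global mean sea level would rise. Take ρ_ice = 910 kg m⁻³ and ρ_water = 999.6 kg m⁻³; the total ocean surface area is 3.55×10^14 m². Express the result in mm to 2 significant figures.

≈ 1.5 mm

Total mass lost = 107 Gt/yr × 5 yr = 535.0 Gt = 5.350×10^14 kg.
ρ_w = 999.6 kg m⁻³, so water volume = 5.350×10^14 / 999.6 = 5.352×10^11 m³.
Δh = 5.352×10^11 / 3.55×10^14 = 1.51×10^-3 m = 1.5 mm.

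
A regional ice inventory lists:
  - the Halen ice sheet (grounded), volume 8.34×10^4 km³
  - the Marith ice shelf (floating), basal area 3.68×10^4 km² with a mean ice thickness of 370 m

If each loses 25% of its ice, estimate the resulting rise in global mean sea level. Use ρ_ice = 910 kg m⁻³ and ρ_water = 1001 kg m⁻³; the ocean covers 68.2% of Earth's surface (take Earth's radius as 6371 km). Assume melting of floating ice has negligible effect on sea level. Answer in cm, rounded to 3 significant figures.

≈ 5.45 cm

Halen: 0.25 × 8.34×10^4 km³ × (910/1001) = 1.895×10^4 km³ of water.
The Marith ice shelf is floating and already displaces its own weight of water, so its melt adds essentially nothing to sea level.
Total added water ≈ 1.895×10^13 m³ over 3.48×10^14 m² → Δh = 0.0545 m = 5.45 cm.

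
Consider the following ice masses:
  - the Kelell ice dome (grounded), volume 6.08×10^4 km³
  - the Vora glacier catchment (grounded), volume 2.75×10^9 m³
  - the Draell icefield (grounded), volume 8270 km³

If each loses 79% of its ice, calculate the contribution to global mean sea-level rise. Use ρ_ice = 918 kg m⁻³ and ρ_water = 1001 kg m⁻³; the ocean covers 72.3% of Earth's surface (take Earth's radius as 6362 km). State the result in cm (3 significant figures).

Kelell: 0.79 × 6.08×10^4 km³ × (918/1001) = 4.405×10^4 km³ of water.
Vora: 0.79 × 2.75×10^9 m³ × (918/1001) = 1.992×10^9 m³ of water.
Draell: 0.79 × 8270 km³ × (918/1001) = 5992 km³ of water.
Total added water ≈ 5.004×10^13 m³ over 3.68×10^14 m² → Δh = 0.136 m = 13.6 cm.

≈ 13.6 cm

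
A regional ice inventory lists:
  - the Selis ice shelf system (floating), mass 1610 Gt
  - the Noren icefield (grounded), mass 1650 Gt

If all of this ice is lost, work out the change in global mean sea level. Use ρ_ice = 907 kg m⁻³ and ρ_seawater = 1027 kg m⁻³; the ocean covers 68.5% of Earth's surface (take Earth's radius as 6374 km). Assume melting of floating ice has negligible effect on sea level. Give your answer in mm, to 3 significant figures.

≈ 4.59 mm

The Selis ice shelf system is floating and already displaces its own weight of water, so its melt adds essentially nothing to sea level.
Noren: 1650 Gt = 1.650×10^15 kg; dividing by ρ_w = 1027 kg m⁻³ gives 1.607×10^12 m³ of water.
Total added water ≈ 1.607×10^12 m³ over 3.50×10^14 m² → Δh = 4.59×10^-3 m = 4.59 mm.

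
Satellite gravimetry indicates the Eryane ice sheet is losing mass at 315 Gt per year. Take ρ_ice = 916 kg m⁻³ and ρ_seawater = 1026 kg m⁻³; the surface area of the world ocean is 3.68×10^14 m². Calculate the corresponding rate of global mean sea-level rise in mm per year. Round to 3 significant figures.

≈ 0.834 mm/yr

ρ_w = 1026 kg m⁻³. Annual water volume added = 315 Gt / ρ_w = 3.150×10^14 kg / 1026 kg m⁻³ = 3.070×10^11 m³.
Δh per year = 3.070×10^11 / 3.68×10^14 = 8.34×10^-4 m = 0.834 mm.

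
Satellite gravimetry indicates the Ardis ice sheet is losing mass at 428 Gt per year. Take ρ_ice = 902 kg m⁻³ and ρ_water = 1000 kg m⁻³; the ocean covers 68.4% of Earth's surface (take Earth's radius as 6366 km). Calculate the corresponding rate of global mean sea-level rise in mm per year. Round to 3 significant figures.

ρ_w = 1000 kg m⁻³. Annual water volume added = 428 Gt / ρ_w = 4.280×10^14 kg / 1000 kg m⁻³ = 4.280×10^11 m³.
Δh per year = 4.280×10^11 / 3.48×10^14 = 1.23×10^-3 m = 1.23 mm.

≈ 1.23 mm/yr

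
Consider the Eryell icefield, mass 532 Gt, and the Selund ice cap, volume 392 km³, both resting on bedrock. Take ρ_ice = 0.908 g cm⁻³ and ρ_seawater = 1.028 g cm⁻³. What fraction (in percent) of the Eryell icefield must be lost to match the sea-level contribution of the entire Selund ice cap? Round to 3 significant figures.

≈ 66.9 %

Equal sea-level rise means equal mass of meltwater, i.e. equal mass of ice lost.
Ice mass of Selund: 3.559×10^14 kg; ice mass of Eryell: 5.320×10^14 kg.
Fraction required = 3.559×10^14 / 5.320×10^14 = 0.669 → 66.9 %.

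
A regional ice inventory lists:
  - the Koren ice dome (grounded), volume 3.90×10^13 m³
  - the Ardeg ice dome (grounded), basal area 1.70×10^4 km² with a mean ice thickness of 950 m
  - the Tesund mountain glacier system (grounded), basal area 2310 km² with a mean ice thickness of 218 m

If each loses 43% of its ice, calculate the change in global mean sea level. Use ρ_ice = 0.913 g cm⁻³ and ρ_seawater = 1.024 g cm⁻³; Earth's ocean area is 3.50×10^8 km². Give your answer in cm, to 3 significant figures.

Koren: 0.43 × 3.90×10^13 m³ × (913/1024) = 1.495×10^13 m³ of water.
Ardeg: ice volume = 1.70×10^4 km² × 950 m = 1.615×10^4 km³; 0.43 × 1.615×10^4 × (913/1024) = 6192 km³ of water.
Tesund: ice volume = 2310 km² × 218 m = 503.6 km³; 0.43 × 503.6 × (913/1024) = 193.1 km³ of water.
Total added water ≈ 2.134×10^13 m³ over 3.50×10^14 m² → Δh = 0.0610 m = 6.10 cm.

≈ 6.10 cm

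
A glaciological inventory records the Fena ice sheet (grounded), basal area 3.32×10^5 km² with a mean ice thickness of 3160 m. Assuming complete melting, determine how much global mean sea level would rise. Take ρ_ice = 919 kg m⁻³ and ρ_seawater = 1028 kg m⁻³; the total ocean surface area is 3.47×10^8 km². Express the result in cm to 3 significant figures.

≈ 270 cm

Fena: ice volume = 3.32×10^5 km² × 3160 m = 1.049×10^6 km³; 1.049×10^6 × (919/1028) = 9.379×10^5 km³ of water.
Spread over 3.47×10^14 m² of ocean, Δh = 9.379×10^14 / 3.47×10^14 = 2.70 m = 270 cm.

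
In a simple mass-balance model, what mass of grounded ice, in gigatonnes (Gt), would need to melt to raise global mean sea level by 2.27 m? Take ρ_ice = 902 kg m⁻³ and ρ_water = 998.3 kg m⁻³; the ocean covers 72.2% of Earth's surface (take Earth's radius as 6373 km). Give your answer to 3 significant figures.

≈ 8.35×10^5 Gt

Required water volume = Δh × A = 2.27 m × 3.68×10^14 m² = 8.365×10^14 m³.
ρ_w = 998.3 kg m⁻³, so the mass of water = 8.365×10^14 m³ × 998.3 kg m⁻³ = 8.351×10^17 kg = 8.35×10^5 Gt (and the same mass of ice, by conservation).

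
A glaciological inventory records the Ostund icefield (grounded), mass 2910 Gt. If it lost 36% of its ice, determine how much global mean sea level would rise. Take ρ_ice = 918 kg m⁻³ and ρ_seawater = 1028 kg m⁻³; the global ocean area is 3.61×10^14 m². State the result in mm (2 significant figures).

Ostund: 0.36 × 2910 Gt = 1.048×10^15 kg; dividing by ρ_w = 1028 kg m⁻³ gives 1.019×10^12 m³ of water.
Spread over 3.61×10^14 m² of ocean, Δh = 1.019×10^12 / 3.61×10^14 = 2.82×10^-3 m = 2.8 mm.

≈ 2.8 mm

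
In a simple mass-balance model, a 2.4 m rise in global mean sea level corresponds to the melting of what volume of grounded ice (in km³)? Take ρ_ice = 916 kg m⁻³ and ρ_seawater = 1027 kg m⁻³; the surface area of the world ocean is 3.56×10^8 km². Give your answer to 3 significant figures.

Required water volume = Δh × A = 2.4 m × 3.56×10^14 m² = 8.544×10^14 m³ = 8.544×10^5 km³.
Ice volume = water volume × ρ_w/ρ_ice = 8.544×10^5 × 1027/916 = 9.58×10^5 km³.

≈ 9.58×10^5 km³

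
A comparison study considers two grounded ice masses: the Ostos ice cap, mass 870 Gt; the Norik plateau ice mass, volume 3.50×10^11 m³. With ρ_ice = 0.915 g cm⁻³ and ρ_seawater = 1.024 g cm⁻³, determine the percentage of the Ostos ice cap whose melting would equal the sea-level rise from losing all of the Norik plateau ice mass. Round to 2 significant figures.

Equal sea-level rise means equal mass of meltwater, i.e. equal mass of ice lost.
Ice mass of Norik: 3.202×10^14 kg; ice mass of Ostos: 8.700×10^14 kg.
Fraction required = 3.202×10^14 / 8.700×10^14 = 0.368 → 37 %.

≈ 37 %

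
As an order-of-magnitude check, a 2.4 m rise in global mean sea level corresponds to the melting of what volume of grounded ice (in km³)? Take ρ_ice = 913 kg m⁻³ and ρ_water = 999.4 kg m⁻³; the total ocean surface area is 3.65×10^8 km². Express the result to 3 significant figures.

≈ 9.59×10^5 km³

Required water volume = Δh × A = 2.4 m × 3.65×10^14 m² = 8.760×10^14 m³ = 8.760×10^5 km³.
Ice volume = water volume × ρ_w/ρ_ice = 8.760×10^5 × 999.4/913 = 9.59×10^5 km³.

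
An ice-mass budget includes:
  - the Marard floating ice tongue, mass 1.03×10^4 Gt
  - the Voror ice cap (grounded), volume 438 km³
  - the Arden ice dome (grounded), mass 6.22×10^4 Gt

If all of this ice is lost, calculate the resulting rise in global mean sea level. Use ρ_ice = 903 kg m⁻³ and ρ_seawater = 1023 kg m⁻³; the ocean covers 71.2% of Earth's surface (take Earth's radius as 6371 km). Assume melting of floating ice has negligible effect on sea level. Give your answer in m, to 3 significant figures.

≈ 0.168 m

The Marard floating ice tongue is floating and already displaces its own weight of water, so its melt adds essentially nothing to sea level.
Voror: 438 km³ × (903/1023) = 386.6 km³ of water.
Arden: 6.22×10^4 Gt = 6.220×10^16 kg; dividing by ρ_w = 1023 kg m⁻³ gives 6.080×10^13 m³ of water.
Total added water ≈ 6.119×10^13 m³ over 3.63×10^14 m² → Δh = 0.168 m.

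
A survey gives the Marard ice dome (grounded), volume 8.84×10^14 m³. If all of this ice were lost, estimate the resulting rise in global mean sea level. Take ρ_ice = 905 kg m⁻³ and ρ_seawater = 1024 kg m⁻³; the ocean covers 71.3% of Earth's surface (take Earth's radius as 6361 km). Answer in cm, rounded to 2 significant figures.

≈ 220 cm

Marard: 8.84×10^14 m³ × (905/1024) = 7.813×10^14 m³ of water.
Spread over 3.63×10^14 m² of ocean, Δh = 7.813×10^14 / 3.63×10^14 = 2.16 m = 220 cm.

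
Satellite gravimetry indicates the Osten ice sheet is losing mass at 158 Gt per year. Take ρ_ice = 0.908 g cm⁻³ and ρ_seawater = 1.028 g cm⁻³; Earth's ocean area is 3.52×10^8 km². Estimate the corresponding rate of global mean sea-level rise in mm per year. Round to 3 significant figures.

≈ 0.437 mm/yr

ρ_w = 1.028 g cm⁻³ = 1028 kg m⁻³. Annual water volume added = 158 Gt / ρ_w = 1.580×10^14 kg / 1028 kg m⁻³ = 1.537×10^11 m³.
Δh per year = 1.537×10^11 / 3.52×10^14 = 4.37×10^-4 m = 0.437 mm.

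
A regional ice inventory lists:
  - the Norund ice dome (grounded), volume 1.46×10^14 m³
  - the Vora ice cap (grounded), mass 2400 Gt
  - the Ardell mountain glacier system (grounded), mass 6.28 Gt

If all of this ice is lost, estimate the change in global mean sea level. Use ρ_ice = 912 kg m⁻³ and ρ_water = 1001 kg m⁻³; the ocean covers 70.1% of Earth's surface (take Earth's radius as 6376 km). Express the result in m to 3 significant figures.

Norund: 1.46×10^14 m³ × (912/1001) = 1.330×10^14 m³ of water.
Vora: 2400 Gt = 2.400×10^15 kg; dividing by ρ_w = 1001 kg m⁻³ gives 2.398×10^12 m³ of water.
Ardell: 6.28 Gt = 6.280×10^12 kg; dividing by ρ_w = 1001 kg m⁻³ gives 6.274×10^9 m³ of water.
Total added water ≈ 1.354×10^14 m³ over 3.58×10^14 m² → Δh = 0.378 m.

≈ 0.378 m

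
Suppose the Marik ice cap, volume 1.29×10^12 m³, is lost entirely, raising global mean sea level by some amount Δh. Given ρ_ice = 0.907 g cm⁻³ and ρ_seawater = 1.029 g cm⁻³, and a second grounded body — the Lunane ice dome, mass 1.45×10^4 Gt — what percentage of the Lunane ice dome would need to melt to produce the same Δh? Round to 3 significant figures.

Equal sea-level rise means equal mass of meltwater, i.e. equal mass of ice lost.
Ice mass of Marik: 1.170×10^15 kg; ice mass of Lunane: 1.450×10^16 kg.
Fraction required = 1.170×10^15 / 1.450×10^16 = 0.0807 → 8.07 %.

≈ 8.07 %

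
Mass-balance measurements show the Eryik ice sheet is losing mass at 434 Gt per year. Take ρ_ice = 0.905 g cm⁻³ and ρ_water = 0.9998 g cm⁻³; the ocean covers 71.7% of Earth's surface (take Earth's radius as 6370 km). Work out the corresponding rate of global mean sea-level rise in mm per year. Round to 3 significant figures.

ρ_w = 0.9998 g cm⁻³ = 999.8 kg m⁻³. Annual water volume added = 434 Gt / ρ_w = 4.340×10^14 kg / 999.8 kg m⁻³ = 4.341×10^11 m³.
Δh per year = 4.341×10^11 / 3.66×10^14 = 1.19×10^-3 m = 1.19 mm.

≈ 1.19 mm/yr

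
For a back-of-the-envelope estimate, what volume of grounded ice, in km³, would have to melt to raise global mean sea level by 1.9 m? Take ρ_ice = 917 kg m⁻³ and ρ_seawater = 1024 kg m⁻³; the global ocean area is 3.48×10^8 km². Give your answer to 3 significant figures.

≈ 7.38×10^5 km³

Required water volume = Δh × A = 1.9 m × 3.48×10^14 m² = 6.612×10^14 m³ = 6.612×10^5 km³.
Ice volume = water volume × ρ_w/ρ_ice = 6.612×10^5 × 1024/917 = 7.38×10^5 km³.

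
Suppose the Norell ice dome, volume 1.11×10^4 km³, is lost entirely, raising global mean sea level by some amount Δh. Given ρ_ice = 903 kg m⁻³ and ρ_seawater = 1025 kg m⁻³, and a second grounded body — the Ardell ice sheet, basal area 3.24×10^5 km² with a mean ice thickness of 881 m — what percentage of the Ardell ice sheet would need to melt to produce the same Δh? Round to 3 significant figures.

Equal sea-level rise means equal mass of meltwater, i.e. equal mass of ice lost.
Ice mass of Norell: 1.002×10^16 kg; ice mass of Ardell: 2.578×10^17 kg.
Fraction required = 1.002×10^16 / 2.578×10^17 = 0.0389 → 3.89 %.

≈ 3.89 %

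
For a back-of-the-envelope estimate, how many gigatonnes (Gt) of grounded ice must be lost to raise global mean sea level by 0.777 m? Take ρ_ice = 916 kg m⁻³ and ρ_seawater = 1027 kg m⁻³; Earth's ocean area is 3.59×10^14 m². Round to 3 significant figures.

Required water volume = Δh × A = 0.777 m × 3.59×10^14 m² = 2.789×10^14 m³.
ρ_w = 1027 kg m⁻³, so the mass of water = 2.789×10^14 m³ × 1027 kg m⁻³ = 2.865×10^17 kg = 2.86×10^5 Gt (and the same mass of ice, by conservation).

≈ 2.86×10^5 Gt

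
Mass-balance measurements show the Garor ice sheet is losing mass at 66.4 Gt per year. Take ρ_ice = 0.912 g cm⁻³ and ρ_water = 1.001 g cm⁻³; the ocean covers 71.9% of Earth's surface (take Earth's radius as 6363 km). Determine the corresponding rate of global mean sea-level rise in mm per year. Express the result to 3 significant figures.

ρ_w = 1.001 g cm⁻³ = 1001 kg m⁻³. Annual water volume added = 66.4 Gt / ρ_w = 6.640×10^13 kg / 1001 kg m⁻³ = 6.633×10^10 m³.
Δh per year = 6.633×10^10 / 3.66×10^14 = 1.81×10^-4 m = 0.181 mm.

≈ 0.181 mm/yr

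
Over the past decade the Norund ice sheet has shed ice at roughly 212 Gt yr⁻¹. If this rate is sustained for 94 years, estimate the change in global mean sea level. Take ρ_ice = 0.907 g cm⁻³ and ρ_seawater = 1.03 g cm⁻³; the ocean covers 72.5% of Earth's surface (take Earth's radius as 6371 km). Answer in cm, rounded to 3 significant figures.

Total mass lost = 212 Gt/yr × 94 yr = 1.993×10^4 Gt = 1.993×10^16 kg.
ρ_w = 1.03 g cm⁻³ = 1030 kg m⁻³, so water volume = 1.993×10^16 / 1030 = 1.935×10^13 m³.
Δh = 1.935×10^13 / 3.70×10^14 = 0.0523 m = 5.23 cm.

≈ 5.23 cm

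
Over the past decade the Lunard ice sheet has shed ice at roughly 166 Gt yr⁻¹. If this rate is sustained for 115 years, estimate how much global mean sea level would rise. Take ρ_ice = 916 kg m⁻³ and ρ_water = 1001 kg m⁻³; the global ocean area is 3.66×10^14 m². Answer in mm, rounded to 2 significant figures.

≈ 52 mm

Total mass lost = 166 Gt/yr × 115 yr = 1.909×10^4 Gt = 1.909×10^16 kg.
ρ_w = 1001 kg m⁻³, so water volume = 1.909×10^16 / 1001 = 1.907×10^13 m³.
Δh = 1.907×10^13 / 3.66×10^14 = 0.0521 m = 52 mm.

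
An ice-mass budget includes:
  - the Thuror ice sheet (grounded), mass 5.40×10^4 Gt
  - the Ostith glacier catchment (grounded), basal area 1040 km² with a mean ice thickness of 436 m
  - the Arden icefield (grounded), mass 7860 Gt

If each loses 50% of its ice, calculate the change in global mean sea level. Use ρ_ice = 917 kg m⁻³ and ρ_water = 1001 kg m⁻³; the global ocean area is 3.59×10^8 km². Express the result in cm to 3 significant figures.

≈ 8.66 cm

Thuror: 0.5 × 5.40×10^4 Gt = 2.700×10^16 kg; dividing by ρ_w = 1001 kg m⁻³ gives 2.697×10^13 m³ of water.
Ostith: ice volume = 1040 km² × 436 m = 453.4 km³; 0.5 × 453.4 × (917/1001) = 207.7 km³ of water.
Arden: 0.5 × 7860 Gt = 3.930×10^15 kg; dividing by ρ_w = 1001 kg m⁻³ gives 3.926×10^12 m³ of water.
Total added water ≈ 3.111×10^13 m³ over 3.59×10^14 m² → Δh = 0.0866 m = 8.66 cm.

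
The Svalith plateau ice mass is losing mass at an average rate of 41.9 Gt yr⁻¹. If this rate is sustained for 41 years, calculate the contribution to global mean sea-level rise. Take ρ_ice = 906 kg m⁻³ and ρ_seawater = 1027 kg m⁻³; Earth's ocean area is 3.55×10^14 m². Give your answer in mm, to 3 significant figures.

Total mass lost = 41.9 Gt/yr × 41 yr = 1718 Gt = 1.718×10^15 kg.
ρ_w = 1027 kg m⁻³, so water volume = 1.718×10^15 / 1027 = 1.673×10^12 m³.
Δh = 1.673×10^12 / 3.55×10^14 = 4.71×10^-3 m = 4.71 mm.

≈ 4.71 mm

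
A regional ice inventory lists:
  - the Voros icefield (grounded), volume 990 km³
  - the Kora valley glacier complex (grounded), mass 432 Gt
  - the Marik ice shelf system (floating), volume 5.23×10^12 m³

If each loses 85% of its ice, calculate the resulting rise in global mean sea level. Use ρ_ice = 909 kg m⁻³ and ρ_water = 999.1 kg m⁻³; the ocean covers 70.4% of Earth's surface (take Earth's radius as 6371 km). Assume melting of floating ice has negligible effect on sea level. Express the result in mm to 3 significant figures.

Voros: 0.85 × 990 km³ × (909/999.1) = 765.6 km³ of water.
Kora: 0.85 × 432 Gt = 3.672×10^14 kg; dividing by ρ_w = 999.1 kg m⁻³ gives 3.675×10^11 m³ of water.
The Marik ice shelf system is floating and already displaces its own weight of water, so its melt adds essentially nothing to sea level.
Total added water ≈ 1.133×10^12 m³ over 3.59×10^14 m² → Δh = 3.16×10^-3 m = 3.16 mm.

≈ 3.16 mm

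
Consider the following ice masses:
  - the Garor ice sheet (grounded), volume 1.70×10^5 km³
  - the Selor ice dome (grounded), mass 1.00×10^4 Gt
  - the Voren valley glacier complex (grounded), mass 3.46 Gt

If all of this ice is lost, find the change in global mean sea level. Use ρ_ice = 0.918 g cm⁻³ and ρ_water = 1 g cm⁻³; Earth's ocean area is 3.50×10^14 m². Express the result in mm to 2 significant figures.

≈ 470 mm

Garor: 1.70×10^5 km³ × (918/1000) = 1.561×10^5 km³ of water.
Selor: 1.00×10^4 Gt = 1.000×10^16 kg; dividing by ρ_w = 1 g cm⁻³ = 1000 kg m⁻³ gives 1.000×10^13 m³ of water.
Voren: 3.46 Gt = 3.460×10^12 kg; dividing by ρ_w = 1000 kg m⁻³ gives 3.460×10^9 m³ of water.
Total added water ≈ 1.661×10^14 m³ over 3.50×10^14 m² → Δh = 0.474 m = 470 mm.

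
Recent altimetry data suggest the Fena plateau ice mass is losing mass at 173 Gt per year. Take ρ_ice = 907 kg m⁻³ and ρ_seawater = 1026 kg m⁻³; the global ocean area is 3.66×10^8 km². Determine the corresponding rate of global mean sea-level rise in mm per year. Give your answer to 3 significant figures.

≈ 0.461 mm/yr

ρ_w = 1026 kg m⁻³. Annual water volume added = 173 Gt / ρ_w = 1.730×10^14 kg / 1026 kg m⁻³ = 1.686×10^11 m³.
Δh per year = 1.686×10^11 / 3.66×10^14 = 4.61×10^-4 m = 0.461 mm.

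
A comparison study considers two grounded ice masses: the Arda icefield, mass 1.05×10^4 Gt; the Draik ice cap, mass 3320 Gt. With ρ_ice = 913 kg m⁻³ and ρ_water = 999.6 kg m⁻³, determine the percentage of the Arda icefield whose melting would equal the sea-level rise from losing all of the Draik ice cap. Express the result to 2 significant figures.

Equal sea-level rise means equal mass of meltwater, i.e. equal mass of ice lost.
Ice mass of Draik: 3.320×10^15 kg; ice mass of Arda: 1.050×10^16 kg.
Fraction required = 3.320×10^15 / 1.050×10^16 = 0.316 → 32 %.

≈ 32 %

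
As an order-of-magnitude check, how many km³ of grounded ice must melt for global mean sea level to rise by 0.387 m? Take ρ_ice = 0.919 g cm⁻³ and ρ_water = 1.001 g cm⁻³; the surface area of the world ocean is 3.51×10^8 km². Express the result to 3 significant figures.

≈ 1.48×10^5 km³

Required water volume = Δh × A = 0.387 m × 3.51×10^14 m² = 1.358×10^14 m³ = 1.358×10^5 km³.
Ice volume = water volume × ρ_w/ρ_ice = 1.358×10^5 × 1001/919 = 1.48×10^5 km³.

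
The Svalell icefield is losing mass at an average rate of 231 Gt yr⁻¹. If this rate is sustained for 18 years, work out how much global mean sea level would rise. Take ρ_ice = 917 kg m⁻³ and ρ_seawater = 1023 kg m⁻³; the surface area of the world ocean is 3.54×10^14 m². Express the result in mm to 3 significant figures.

≈ 11.5 mm

Total mass lost = 231 Gt/yr × 18 yr = 4158 Gt = 4.158×10^15 kg.
ρ_w = 1023 kg m⁻³, so water volume = 4.158×10^15 / 1023 = 4.065×10^12 m³.
Δh = 4.065×10^12 / 3.54×10^14 = 0.0115 m = 11.5 mm.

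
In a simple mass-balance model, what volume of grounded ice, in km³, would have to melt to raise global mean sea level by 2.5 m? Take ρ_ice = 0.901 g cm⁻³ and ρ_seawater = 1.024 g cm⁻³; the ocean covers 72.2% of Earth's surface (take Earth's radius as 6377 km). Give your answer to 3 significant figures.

Required water volume = Δh × A = 2.5 m × 3.69×10^14 m² = 9.224×10^14 m³ = 9.224×10^5 km³.
Ice volume = water volume × ρ_w/ρ_ice = 9.224×10^5 × 1024/901 = 1.05×10^6 km³.

≈ 1.05×10^6 km³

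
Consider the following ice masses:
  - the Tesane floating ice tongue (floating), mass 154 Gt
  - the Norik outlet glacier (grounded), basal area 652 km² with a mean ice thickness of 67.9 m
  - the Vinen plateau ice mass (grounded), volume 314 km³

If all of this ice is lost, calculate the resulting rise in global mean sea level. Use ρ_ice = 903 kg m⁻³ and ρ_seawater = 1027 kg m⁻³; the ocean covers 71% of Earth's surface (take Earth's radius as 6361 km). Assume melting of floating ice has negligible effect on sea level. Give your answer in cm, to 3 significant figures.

≈ 0.0873 cm

The Tesane floating ice tongue is floating and already displaces its own weight of water, so its melt adds essentially nothing to sea level.
Norik: ice volume = 652 km² × 67.9 m = 44.27 km³; 44.27 × (903/1027) = 38.93 km³ of water.
Vinen: 314 km³ × (903/1027) = 276.1 km³ of water.
Total added water ≈ 3.150×10^11 m³ over 3.61×10^14 m² → Δh = 8.73×10^-4 m = 0.0873 cm.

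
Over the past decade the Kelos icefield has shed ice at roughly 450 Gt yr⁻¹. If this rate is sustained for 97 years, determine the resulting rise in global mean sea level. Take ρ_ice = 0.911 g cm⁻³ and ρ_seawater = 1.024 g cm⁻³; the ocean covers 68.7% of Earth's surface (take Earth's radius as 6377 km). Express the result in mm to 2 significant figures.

Total mass lost = 450 Gt/yr × 97 yr = 4.365×10^4 Gt = 4.365×10^16 kg.
ρ_w = 1.024 g cm⁻³ = 1024 kg m⁻³, so water volume = 4.365×10^16 / 1024 = 4.263×10^13 m³.
Δh = 4.263×10^13 / 3.51×10^14 = 0.121 m = 120 mm.

≈ 120 mm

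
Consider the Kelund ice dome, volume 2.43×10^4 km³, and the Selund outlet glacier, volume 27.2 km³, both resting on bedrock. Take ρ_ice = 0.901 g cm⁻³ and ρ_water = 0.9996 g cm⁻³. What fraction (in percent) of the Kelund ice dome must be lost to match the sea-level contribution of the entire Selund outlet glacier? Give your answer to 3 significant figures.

Equal sea-level rise means equal mass of meltwater, i.e. equal mass of ice lost.
Ice mass of Selund: 2.451×10^13 kg; ice mass of Kelund: 2.189×10^16 kg.
Fraction required = 2.451×10^13 / 2.189×10^16 = 1.12×10^-3 → 0.112 %.

≈ 0.112 %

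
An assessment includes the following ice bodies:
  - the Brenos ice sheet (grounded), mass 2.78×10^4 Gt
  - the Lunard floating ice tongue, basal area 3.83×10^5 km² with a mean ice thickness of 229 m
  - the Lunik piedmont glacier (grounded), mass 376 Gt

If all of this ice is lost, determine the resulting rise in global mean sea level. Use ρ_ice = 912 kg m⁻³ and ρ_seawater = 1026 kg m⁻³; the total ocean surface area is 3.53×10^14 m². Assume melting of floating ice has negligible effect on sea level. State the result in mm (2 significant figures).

Brenos: 2.78×10^4 Gt = 2.780×10^16 kg; dividing by ρ_w = 1026 kg m⁻³ gives 2.710×10^13 m³ of water.
The Lunard floating ice tongue is floating and already displaces its own weight of water, so its melt adds essentially nothing to sea level.
Lunik: 376 Gt = 3.760×10^14 kg; dividing by ρ_w = 1026 kg m⁻³ gives 3.665×10^11 m³ of water.
Total added water ≈ 2.746×10^13 m³ over 3.53×10^14 m² → Δh = 0.0778 m = 78 mm.

≈ 78 mm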